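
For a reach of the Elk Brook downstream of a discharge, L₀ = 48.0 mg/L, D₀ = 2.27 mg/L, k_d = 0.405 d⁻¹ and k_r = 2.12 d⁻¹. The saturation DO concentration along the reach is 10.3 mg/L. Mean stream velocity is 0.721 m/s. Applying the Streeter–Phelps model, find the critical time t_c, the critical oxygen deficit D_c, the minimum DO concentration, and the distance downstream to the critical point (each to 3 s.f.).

At the critical point dD/dt = 0, so k_d L₀ e^(−k_d t) = k_r D. Substituting D(t) from the Streeter–Phelps equation and solving for t gives
t_c = ln[(k_r/k_d)(1 − D₀(k_r−k_d)/(k_d L₀))] / (k_r−k_d).
Here k_r−k_d = 1.715 d⁻¹ and 1 − D₀(k_r−k_d)/(k_d L₀) = 1 − 2.27×1.715/(0.405×48.0) = 0.7997, so
t_c = ln(5.235 × 0.7997) / 1.715 = 1.432 / 1.715 = 0.8349 d.
D_c = (k_d/k_r) L₀ e^(−k_d t_c) = (0.405/2.12) × 48.0 × e^(−0.405×0.8349) = 0.1910 × 48.0 × 0.7131 = 6.539 mg/L.
Minimum DO = C_s − D_c = 10.3 − 6.539 = 3.761 mg/L.
x_c = v t_c = 0.721 m/s × 0.8349 d × 86400 s/d = 52010 m ≈ 52.0 km.

t_c ≈ 0.835 d; D_c ≈ 6.54 mg/L; min DO ≈ 3.76 mg/L; x_c ≈ 52.0 km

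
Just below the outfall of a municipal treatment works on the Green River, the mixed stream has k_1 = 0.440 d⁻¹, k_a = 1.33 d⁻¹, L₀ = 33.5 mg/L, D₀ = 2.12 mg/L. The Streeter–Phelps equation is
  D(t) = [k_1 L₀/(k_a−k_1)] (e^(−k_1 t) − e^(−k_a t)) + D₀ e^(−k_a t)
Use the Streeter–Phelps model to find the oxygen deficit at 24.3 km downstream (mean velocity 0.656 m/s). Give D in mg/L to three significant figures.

D ≈ 5.55 mg/L

Travel time t = x/v = 24.3 km / (0.656 m/s) = 24300 m / 0.656 m/s = 37040 s = 0.4287 d.
k_1 L₀/(k_a−k_1) = 0.440×33.5/(1.33−0.440) = 14.74/0.8900 = 16.56 mg/L.
e^(−k_1 t) = e^(−0.440×0.4287) = 0.8281; e^(−k_a t) = e^(−1.33×0.4287) = 0.5654.
D = 16.56 × (0.8281 − 0.5654) + 2.12 × 0.5654 = 4.350 + 1.199 = 5.549 mg/L.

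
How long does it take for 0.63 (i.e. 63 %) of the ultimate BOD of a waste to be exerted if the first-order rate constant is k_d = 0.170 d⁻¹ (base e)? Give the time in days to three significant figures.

y/L₀ = 1 − e^(−k_d t) = 0.63 ⇒ e^(−k_d t) = 0.370
t = −ln(0.370) / 0.170 = 0.9943 / 0.170 = 5.849 d.

t ≈ 5.85 d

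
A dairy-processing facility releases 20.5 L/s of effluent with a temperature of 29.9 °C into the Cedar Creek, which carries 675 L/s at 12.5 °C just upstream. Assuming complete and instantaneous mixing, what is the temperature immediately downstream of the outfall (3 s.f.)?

13.0 °C

Flow-weighted mixing: C = (Q_r C_r + Q_w C_w)/(Q_r + Q_w)
= (675×12.5 + 20.5×29.9)/(675 + 20.5) = 9050/695.5 = 13.01 °C.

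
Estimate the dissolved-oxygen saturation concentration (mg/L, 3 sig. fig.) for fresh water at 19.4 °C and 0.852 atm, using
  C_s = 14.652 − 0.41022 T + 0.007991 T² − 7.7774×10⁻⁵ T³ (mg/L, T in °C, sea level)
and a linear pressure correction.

At sea level: C_s = 14.652 − 0.41022×19.4 + 0.007991×19.4² − 7.7774×10⁻⁵×19.4³ = 9.133 mg/L.
Pressure correction: C_s' = 9.133 × 0.852 = 7.782 mg/L.

C_s ≈ 7.78 mg/L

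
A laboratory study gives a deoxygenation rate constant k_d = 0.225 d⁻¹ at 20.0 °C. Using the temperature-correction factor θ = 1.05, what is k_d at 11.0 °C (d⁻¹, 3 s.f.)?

k_d ≈ 0.145 d⁻¹

k_d(T₂) = k_d(T₁) · θ^(T₂−T₁) = 0.225 × 1.05^(11.0−20.0)
= 0.225 × 1.05^-9.00 = 0.225 × 0.6446 = 0.1450 d⁻¹.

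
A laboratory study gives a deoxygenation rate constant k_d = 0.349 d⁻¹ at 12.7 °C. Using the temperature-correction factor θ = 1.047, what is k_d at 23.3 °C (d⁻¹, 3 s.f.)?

k_d ≈ 0.568 d⁻¹

k_d(T₂) = k_d(T₁) · θ^(T₂−T₁) = 0.349 × 1.047^(23.3−12.7)
= 0.349 × 1.047^10.6 = 0.349 × 1.627 = 0.5679 d⁻¹.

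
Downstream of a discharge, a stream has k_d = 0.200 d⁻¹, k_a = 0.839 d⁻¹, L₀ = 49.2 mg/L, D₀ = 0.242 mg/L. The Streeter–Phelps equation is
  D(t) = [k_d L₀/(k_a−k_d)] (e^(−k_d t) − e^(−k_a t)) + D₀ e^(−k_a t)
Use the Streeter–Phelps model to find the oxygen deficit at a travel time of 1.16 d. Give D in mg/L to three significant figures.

k_d L₀/(k_a−k_d) = 0.200×49.2/(0.839−0.200) = 9.840/0.6390 = 15.40 mg/L.
e^(−k_d t) = e^(−0.200×1.160) = 0.7929; e^(−k_a t) = e^(−0.839×1.160) = 0.3779.
D = 15.40 × (0.7929 − 0.3779) + 0.242 × 0.3779 = 6.392 + 0.09144 = 6.483 mg/L.

D ≈ 6.48 mg/L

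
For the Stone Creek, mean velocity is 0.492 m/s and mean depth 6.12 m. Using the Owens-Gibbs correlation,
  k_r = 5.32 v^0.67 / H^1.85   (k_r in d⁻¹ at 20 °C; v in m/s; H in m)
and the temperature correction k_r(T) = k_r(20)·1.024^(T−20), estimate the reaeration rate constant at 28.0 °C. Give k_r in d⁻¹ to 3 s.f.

k_r(20) = 5.32 × 0.492^0.67 / 6.12^1.85 = 5.32 × 0.6218 / 28.54 = 0.1159 d⁻¹.
k_r(28.0) = 0.1159 × 1.024^(28.0−20) = 0.1159 × 1.209 = 0.1401 d⁻¹.

k_r ≈ 0.140 d⁻¹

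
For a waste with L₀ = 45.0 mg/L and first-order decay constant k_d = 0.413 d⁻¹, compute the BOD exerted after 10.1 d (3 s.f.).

y_t = L₀(1 − e^(−k_d t)) = 45.0 × (1 − e^(−0.413×10.1))
= 45.0 × (1 − 0.01543) = 45.0 × 0.9846 = 44.31 mg/L.

y ≈ 44.3 mg/L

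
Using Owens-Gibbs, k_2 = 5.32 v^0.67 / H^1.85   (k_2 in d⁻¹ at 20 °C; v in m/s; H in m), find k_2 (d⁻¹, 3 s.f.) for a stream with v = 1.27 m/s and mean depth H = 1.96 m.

k_2 ≈ 1.80 d⁻¹

k_2 = 5.32 × 1.27^0.67 / 1.96^1.85 = 5.32 × 1.174 / 3.473 = 1.798 d⁻¹.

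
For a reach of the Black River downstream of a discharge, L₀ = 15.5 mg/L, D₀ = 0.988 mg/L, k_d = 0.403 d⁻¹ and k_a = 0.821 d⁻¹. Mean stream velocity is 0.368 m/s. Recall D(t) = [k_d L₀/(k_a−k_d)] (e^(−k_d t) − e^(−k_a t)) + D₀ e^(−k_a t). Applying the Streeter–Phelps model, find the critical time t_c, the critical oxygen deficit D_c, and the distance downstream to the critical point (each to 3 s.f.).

With k_a/k_d = 2.037 and 1 − D₀(k_a−k_d)/(k_d L₀) = 0.9339,
t_c = ln(2.037 × 0.9339) / (0.821 − 0.403) = ln(1.903) / 0.4180 = 0.6432/0.4180 = 1.539 d.
L(t_c) = L₀ e^(−k_d t_c) = 15.5 × 0.5379 = 8.337 mg/L, and at the critical point k_a D_c = k_d L, so D_c = (0.403/0.821) × 8.337 = 4.092 mg/L.
x_c = v t_c = 0.368 m/s × 1.539 d × 86400 s/d = 48920 m ≈ 48.9 km.

t_c ≈ 1.54 d; D_c ≈ 4.09 mg/L; x_c ≈ 48.9 km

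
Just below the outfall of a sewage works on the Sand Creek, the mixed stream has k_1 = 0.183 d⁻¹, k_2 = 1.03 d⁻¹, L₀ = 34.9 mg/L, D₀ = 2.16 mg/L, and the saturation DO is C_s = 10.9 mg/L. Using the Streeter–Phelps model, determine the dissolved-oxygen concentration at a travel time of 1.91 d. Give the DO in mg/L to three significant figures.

k_1 L₀/(k_2−k_1) = 0.183×34.9/(1.03−0.183) = 6.387/0.8470 = 7.540 mg/L.
e^(−k_1 t) = e^(−0.183×1.910) = 0.7050; e^(−k_2 t) = e^(−1.03×1.910) = 0.1398.
D = 7.540 × (0.7050 − 0.1398) + 2.16 × 0.1398 = 4.262 + 0.3020 = 4.564 mg/L.
DO = C_s − D = 10.9 − 4.564 = 6.336 mg/L.

DO ≈ 6.34 mg/L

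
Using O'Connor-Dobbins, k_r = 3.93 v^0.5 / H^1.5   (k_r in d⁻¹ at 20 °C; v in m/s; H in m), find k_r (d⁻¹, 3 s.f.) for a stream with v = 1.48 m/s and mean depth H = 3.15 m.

k_r ≈ 0.855 d⁻¹

k_r = 3.93 × 1.48^0.5 / 3.15^1.5 = 3.93 × 1.217 / 5.591 = 0.8552 d⁻¹.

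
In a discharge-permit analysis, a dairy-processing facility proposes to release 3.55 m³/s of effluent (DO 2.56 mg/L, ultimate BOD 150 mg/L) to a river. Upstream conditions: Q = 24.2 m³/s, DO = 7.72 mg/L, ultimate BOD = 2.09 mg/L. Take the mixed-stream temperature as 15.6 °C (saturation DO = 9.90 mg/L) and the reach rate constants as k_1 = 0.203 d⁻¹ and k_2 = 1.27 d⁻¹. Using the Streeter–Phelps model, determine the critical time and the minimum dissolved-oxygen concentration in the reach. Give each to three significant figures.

Mixed DO = (24.2×7.72 + 3.55×2.56)/(24.2+3.55) = 195.9/27.75 = 7.060 mg/L.
Mixed L₀ = (24.2×2.09 + 3.55×150)/(27.75) = 583.1/27.75 = 21.01 mg/L.
Initial deficit D₀ = C_s − DO₀ = 9.90 − 7.060 = 2.840 mg/L.
t_c = (1/1.067) ln[(1.27/0.203)(1 − 2.840×1.067/(0.203×21.01))] = 0.9372 × ln(1.811) = 0.5568 d.
D_c = (0.203/1.27) × 21.01 × e^(−0.203×0.5568) = 0.1598 × 21.01 × 0.8931 = 3.000 mg/L.
Minimum DO = 9.90 − 3.000 = 6.900 mg/L.

t_c ≈ 0.557 d; minimum DO ≈ 6.90 mg/L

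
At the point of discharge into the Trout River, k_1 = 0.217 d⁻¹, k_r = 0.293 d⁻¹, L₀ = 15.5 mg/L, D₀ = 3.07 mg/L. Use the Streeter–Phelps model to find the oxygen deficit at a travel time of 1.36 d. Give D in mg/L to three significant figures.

k_1 L₀/(k_r−k_1) = 0.217×15.5/(0.293−0.217) = 3.364/0.07600 = 44.26 mg/L.
e^(−k_1 t) = e^(−0.217×1.360) = 0.7444; e^(−k_r t) = e^(−0.293×1.360) = 0.6713.
D = 44.26 × (0.7444 − 0.6713) + 3.07 × 0.6713 = 3.235 + 2.061 = 5.296 mg/L.

D ≈ 5.30 mg/L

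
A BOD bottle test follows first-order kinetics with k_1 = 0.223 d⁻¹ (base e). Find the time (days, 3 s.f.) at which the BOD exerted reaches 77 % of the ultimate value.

t ≈ 6.59 d

y/L₀ = 1 − e^(−k_1 t) = 0.77 ⇒ e^(−k_1 t) = 0.230
t = −ln(0.230) / 0.223 = 1.470 / 0.223 = 6.590 d.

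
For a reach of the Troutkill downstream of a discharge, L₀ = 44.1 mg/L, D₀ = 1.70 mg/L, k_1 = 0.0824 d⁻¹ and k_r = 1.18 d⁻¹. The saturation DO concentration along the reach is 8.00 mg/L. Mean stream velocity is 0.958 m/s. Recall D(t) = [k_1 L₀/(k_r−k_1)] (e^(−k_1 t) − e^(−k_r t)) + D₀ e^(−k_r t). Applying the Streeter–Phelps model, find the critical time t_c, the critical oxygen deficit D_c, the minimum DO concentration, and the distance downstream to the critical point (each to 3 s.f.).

With k_r/k_1 = 14.32 and 1 − D₀(k_r−k_1)/(k_1 L₀) = 0.4865,
t_c = ln(14.32 × 0.4865) / (1.18 − 0.0824) = ln(6.967) / 1.098 = 1.941/1.098 = 1.769 d.
D_c = (k_1/k_r) L₀ e^(−k_1 t_c) = (0.0824/1.18) × 44.1 × e^(−0.0824×1.769) = 0.06983 × 44.1 × 0.8644 = 2.662 mg/L.
Minimum DO = C_s − D_c = 8.00 − 2.662 = 5.338 mg/L.
x_c = v t_c = 0.958 m/s × 1.769 d × 86400 s/d = 146400 m ≈ 146 km.

t_c ≈ 1.77 d; D_c ≈ 2.66 mg/L; min DO ≈ 5.34 mg/L; x_c ≈ 146 km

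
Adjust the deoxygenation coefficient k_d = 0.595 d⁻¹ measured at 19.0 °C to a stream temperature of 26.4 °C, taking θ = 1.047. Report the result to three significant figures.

k_d ≈ 0.836 d⁻¹

k_d(T₂) = k_d(T₁) · θ^(T₂−T₁) = 0.595 × 1.047^(26.4−19.0)
= 0.595 × 1.047^7.40 = 0.595 × 1.405 = 0.8358 d⁻¹.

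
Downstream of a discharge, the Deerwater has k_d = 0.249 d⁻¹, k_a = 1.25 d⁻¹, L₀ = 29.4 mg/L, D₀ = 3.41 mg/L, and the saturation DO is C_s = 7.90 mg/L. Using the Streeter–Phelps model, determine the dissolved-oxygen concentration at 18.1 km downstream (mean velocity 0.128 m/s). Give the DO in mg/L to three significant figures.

Travel time t = x/v = 18.1 km / (0.128 m/s) = 18100 m / 0.128 m/s = 141400 s = 1.637 d.
k_d L₀/(k_a−k_d) = 0.249×29.4/(1.25−0.249) = 7.321/1.001 = 7.313 mg/L.
e^(−k_d t) = e^(−0.249×1.637) = 0.6653; e^(−k_a t) = e^(−1.25×1.637) = 0.1293.
D = 7.313 × (0.6653 − 0.1293) + 3.41 × 0.1293 = 3.920 + 0.4408 = 4.361 mg/L.
DO = C_s − D = 7.90 − 4.361 = 3.539 mg/L.

DO ≈ 3.54 mg/L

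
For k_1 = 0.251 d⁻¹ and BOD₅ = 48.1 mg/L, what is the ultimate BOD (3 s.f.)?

BOD₅ = L₀(1 − e^(−5k_1)) ⇒ L₀ = BOD₅ / (1 − e^(−5×0.251))
= 48.1 / (1 − 0.2851) = 48.1 / 0.7149 = 67.28 mg/L.

L₀ ≈ 67.3 mg/L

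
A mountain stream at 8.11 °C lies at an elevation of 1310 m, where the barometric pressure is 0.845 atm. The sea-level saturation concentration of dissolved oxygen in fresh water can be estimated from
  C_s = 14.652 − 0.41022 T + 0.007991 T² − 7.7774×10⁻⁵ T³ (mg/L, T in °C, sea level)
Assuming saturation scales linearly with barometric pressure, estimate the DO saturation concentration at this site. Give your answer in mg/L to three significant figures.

C_s ≈ 9.98 mg/L

At sea level: C_s = 14.652 − 0.41022×8.11 + 0.007991×8.11² − 7.7774×10⁻⁵×8.11³ = 11.81 mg/L.
Pressure correction: C_s' = 11.81 × 0.845 = 9.979 mg/L.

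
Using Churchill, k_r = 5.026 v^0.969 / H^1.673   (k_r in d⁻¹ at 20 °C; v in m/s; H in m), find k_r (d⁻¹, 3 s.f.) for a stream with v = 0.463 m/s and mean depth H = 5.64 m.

k_r ≈ 0.132 d⁻¹

k_r = 5.026 × 0.463^0.969 / 5.64^1.673 = 5.026 × 0.4742 / 18.07 = 0.1319 d⁻¹.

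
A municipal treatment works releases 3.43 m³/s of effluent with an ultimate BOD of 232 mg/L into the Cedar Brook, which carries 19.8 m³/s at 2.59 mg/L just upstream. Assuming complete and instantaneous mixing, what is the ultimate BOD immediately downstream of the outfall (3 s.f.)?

36.5 mg/L

Flow-weighted mixing: C = (Q_r C_r + Q_w C_w)/(Q_r + Q_w)
= (19.8×2.59 + 3.43×232)/(19.8 + 3.43) = 847.0/23.23 = 36.46 mg/L.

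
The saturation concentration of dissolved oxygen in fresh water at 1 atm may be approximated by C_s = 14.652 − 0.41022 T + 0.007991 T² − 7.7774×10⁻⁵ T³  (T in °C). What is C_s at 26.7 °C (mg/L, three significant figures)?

C_s = 14.652 − 0.41022×26.7 + 0.007991×26.7² − 7.7774×10⁻⁵×26.7³ = 7.915 mg/L.

C_s ≈ 7.92 mg/L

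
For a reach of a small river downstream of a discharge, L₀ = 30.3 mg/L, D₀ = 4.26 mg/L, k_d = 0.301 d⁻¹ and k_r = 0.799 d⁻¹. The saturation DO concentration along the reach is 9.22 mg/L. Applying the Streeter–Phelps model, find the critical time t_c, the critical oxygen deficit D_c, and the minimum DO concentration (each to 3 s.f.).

With k_r/k_d = 2.654 and 1 − D₀(k_r−k_d)/(k_d L₀) = 0.7674,
t_c = ln(2.654 × 0.7674) / (0.799 − 0.301) = ln(2.037) / 0.4980 = 0.7115/0.4980 = 1.429 d.
L(t_c) = L₀ e^(−k_d t_c) = 30.3 × 0.6505 = 19.71 mg/L, and at the critical point k_r D_c = k_d L, so D_c = (0.301/0.799) × 19.71 = 7.425 mg/L.
Minimum DO = C_s − D_c = 9.22 − 7.425 = 1.795 mg/L.

t_c ≈ 1.43 d; D_c ≈ 7.43 mg/L; min DO ≈ 1.79 mg/L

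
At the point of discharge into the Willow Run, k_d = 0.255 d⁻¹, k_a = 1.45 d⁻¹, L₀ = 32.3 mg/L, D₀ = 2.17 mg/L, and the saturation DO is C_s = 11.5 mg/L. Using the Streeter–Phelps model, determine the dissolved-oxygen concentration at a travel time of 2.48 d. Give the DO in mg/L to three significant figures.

DO ≈ 7.97 mg/L

k_d L₀/(k_a−k_d) = 0.255×32.3/(1.45−0.255) = 8.236/1.195 = 6.892 mg/L.
e^(−k_d t) = e^(−0.255×2.480) = 0.5313; e^(−k_a t) = e^(−1.45×2.480) = 0.02743.
D = 6.892 × (0.5313 − 0.02743) + 2.17 × 0.02743 = 3.473 + 0.05953 = 3.533 mg/L.
DO = C_s − D = 11.5 − 3.533 = 7.967 mg/L.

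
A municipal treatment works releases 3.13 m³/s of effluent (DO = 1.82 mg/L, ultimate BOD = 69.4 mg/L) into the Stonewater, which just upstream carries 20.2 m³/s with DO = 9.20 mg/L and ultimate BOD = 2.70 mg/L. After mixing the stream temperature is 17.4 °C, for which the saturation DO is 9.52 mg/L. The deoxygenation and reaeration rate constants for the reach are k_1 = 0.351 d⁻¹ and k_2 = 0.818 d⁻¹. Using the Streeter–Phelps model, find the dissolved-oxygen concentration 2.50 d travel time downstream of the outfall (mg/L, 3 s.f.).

DO ≈ 6.84 mg/L

Mixed DO = (20.2×9.20 + 3.13×1.82)/(20.2+3.13) = 191.5/23.33 = 8.210 mg/L.
Mixed L₀ = (20.2×2.70 + 3.13×69.4)/(23.33) = 271.8/23.33 = 11.65 mg/L.
Initial deficit D₀ = C_s − DO₀ = 9.52 − 8.210 = 1.310 mg/L.
D(2.50) = [0.351×11.65/(0.818−0.351)](e^(−0.351×2.50) − e^(−0.818×2.50)) + 1.310 e^(−0.818×2.50)
= 8.755 × (0.4158 − 0.1294) + 1.310 × 0.1294 = 2.677 mg/L.
DO = 9.52 − 2.677 = 6.843 mg/L.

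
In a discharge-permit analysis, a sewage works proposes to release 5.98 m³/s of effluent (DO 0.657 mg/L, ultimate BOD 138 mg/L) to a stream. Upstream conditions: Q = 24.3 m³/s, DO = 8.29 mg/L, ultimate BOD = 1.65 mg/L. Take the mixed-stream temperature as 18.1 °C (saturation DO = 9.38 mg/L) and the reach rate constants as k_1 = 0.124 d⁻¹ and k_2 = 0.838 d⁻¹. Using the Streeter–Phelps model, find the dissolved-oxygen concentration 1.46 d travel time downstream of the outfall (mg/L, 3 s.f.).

DO ≈ 5.93 mg/L

Mixed DO = (24.3×8.29 + 5.98×0.657)/(24.3+5.98) = 205.4/30.28 = 6.783 mg/L.
Mixed L₀ = (24.3×1.65 + 5.98×138)/(30.28) = 865.3/30.28 = 28.58 mg/L.
Initial deficit D₀ = C_s − DO₀ = 9.38 − 6.783 = 2.597 mg/L.
D(1.46) = [0.124×28.58/(0.838−0.124)](e^(−0.124×1.46) − e^(−0.838×1.46)) + 2.597 e^(−0.838×1.46)
= 4.963 × (0.8344 − 0.2942) + 2.597 × 0.2942 = 3.445 mg/L.
DO = 9.38 − 3.445 = 5.935 mg/L.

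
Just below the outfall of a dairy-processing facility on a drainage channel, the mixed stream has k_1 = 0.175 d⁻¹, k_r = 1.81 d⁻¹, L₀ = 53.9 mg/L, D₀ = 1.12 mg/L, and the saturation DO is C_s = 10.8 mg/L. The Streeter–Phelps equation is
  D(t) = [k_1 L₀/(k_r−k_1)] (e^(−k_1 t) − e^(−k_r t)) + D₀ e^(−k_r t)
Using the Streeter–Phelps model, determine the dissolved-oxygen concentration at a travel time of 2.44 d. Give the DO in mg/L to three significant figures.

DO ≈ 7.09 mg/L

k_1 L₀/(k_r−k_1) = 0.175×53.9/(1.81−0.175) = 9.432/1.635 = 5.769 mg/L.
e^(−k_1 t) = e^(−0.175×2.440) = 0.6525; e^(−k_r t) = e^(−1.81×2.440) = 0.01208.
D = 5.769 × (0.6525 − 0.01208) + 1.12 × 0.01208 = 3.694 + 0.01353 = 3.708 mg/L.
DO = C_s − D = 10.8 − 3.708 = 7.092 mg/L.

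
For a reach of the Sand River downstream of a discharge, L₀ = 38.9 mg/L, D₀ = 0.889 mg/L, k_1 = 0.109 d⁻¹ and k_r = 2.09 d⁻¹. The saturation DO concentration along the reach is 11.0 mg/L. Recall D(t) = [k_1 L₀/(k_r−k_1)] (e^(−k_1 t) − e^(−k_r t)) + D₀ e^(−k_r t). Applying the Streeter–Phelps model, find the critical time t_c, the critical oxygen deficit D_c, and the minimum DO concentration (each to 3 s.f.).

t_c = [1/(k_r−k_1)] ln[(k_r/k_1)(1 − D₀(k_r−k_1)/(k_1 L₀))]
= [1/(2.09−0.109)] ln[(2.09/0.109)(1 − 0.889×1.981/(0.109×38.9))]
= (1/1.981) ln[19.17 × 0.5847] = 0.5048 × ln(11.21) = 0.5048 × 2.417 = 1.220 d.
L(t_c) = L₀ e^(−k_1 t_c) = 38.9 × 0.8755 = 34.06 mg/L, and at the critical point k_r D_c = k_1 L, so D_c = (0.109/2.09) × 34.06 = 1.776 mg/L.
Minimum DO = C_s − D_c = 11.0 − 1.776 = 9.224 mg/L.

t_c ≈ 1.22 d; D_c ≈ 1.78 mg/L; min DO ≈ 9.22 mg/L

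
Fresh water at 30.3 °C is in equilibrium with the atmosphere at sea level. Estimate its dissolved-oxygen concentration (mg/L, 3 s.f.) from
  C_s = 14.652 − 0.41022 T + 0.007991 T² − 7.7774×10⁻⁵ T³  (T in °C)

C_s = 14.652 − 0.41022×30.3 + 0.007991×30.3² − 7.7774×10⁻⁵×30.3³ = 7.395 mg/L.

C_s ≈ 7.40 mg/L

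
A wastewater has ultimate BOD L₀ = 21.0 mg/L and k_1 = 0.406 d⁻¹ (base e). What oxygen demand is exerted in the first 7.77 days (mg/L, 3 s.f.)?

y ≈ 20.1 mg/L

y_t = L₀(1 − e^(−k_1 t)) = 21.0 × (1 − e^(−0.406×7.77))
= 21.0 × (1 − 0.04265) = 21.0 × 0.9573 = 20.10 mg/L.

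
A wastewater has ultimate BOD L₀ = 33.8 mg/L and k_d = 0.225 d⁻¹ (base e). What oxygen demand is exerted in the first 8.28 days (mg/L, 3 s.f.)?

y ≈ 28.6 mg/L

y_t = L₀(1 − e^(−k_d t)) = 33.8 × (1 − e^(−0.225×8.28))
= 33.8 × (1 − 0.1552) = 33.8 × 0.8448 = 28.55 mg/L.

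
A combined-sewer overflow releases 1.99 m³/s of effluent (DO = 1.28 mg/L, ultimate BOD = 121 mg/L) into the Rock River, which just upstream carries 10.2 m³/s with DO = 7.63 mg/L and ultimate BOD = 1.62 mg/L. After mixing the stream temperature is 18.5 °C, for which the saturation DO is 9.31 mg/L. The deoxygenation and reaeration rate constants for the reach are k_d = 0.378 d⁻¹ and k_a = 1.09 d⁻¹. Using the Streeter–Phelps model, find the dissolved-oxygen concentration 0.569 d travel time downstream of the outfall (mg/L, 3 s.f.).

Mixed DO = (10.2×7.63 + 1.99×1.28)/(10.2+1.99) = 80.37/12.19 = 6.593 mg/L.
Mixed L₀ = (10.2×1.62 + 1.99×121)/(12.19) = 257.3/12.19 = 21.11 mg/L.
Initial deficit D₀ = C_s − DO₀ = 9.31 − 6.593 = 2.717 mg/L.
D(0.569) = [0.378×21.11/(1.09−0.378)](e^(−0.378×0.569) − e^(−1.09×0.569)) + 2.717 e^(−1.09×0.569)
= 11.21 × (0.8065 − 0.5378) + 2.717 × 0.5378 = 4.472 mg/L.
DO = 9.31 − 4.472 = 4.838 mg/L.

DO ≈ 4.84 mg/L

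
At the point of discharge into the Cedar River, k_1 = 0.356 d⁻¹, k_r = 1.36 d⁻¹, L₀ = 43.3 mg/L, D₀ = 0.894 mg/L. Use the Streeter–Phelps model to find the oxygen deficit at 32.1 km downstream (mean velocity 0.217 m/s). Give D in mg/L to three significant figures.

Travel time t = x/v = 32.1 km / (0.217 m/s) = 32100 m / 0.217 m/s = 147900 s = 1.712 d.
k_1 L₀/(k_r−k_1) = 0.356×43.3/(1.36−0.356) = 15.41/1.004 = 15.35 mg/L.
e^(−k_1 t) = e^(−0.356×1.712) = 0.5436; e^(−k_r t) = e^(−1.36×1.712) = 0.09744.
D = 15.35 × (0.5436 − 0.09744) + 0.894 × 0.09744 = 6.850 + 0.08712 = 6.937 mg/L.

D ≈ 6.94 mg/L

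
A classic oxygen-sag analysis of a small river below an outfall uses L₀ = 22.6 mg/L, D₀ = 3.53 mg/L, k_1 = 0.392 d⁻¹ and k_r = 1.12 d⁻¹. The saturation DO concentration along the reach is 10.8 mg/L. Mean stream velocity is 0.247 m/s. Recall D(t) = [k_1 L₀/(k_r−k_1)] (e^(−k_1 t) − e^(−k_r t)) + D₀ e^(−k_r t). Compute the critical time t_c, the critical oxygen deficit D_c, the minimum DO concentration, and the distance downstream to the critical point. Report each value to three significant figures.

t_c ≈ 0.971 d; D_c ≈ 5.40 mg/L; min DO ≈ 5.40 mg/L; x_c ≈ 20.7 km

At the critical point dD/dt = 0, so k_1 L₀ e^(−k_1 t) = k_r D. Substituting D(t) from the Streeter–Phelps equation and solving for t gives
t_c = ln[(k_r/k_1)(1 − D₀(k_r−k_1)/(k_1 L₀))] / (k_r−k_1).
Here k_r−k_1 = 0.7280 d⁻¹ and 1 − D₀(k_r−k_1)/(k_1 L₀) = 1 − 3.53×0.7280/(0.392×22.6) = 0.7099, so
t_c = ln(2.857 × 0.7099) / 0.7280 = 0.7072 / 0.7280 = 0.9715 d.
L(t_c) = L₀ e^(−k_1 t_c) = 22.6 × 0.6833 = 15.44 mg/L, and at the critical point k_r D_c = k_1 L, so D_c = (0.392/1.12) × 15.44 = 5.405 mg/L.
Minimum DO = C_s − D_c = 10.8 − 5.405 = 5.395 mg/L.
x_c = v t_c = 0.247 m/s × 0.9715 d × 86400 s/d = 20730 m ≈ 20.7 km.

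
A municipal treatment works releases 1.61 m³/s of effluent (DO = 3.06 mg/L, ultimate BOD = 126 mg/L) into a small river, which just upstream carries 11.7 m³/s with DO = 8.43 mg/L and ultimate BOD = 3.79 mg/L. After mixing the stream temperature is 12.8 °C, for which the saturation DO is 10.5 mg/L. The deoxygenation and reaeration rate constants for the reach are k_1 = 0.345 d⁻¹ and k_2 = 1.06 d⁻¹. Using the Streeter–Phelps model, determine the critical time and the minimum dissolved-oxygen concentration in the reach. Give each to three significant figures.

Mixed DO = (11.7×8.43 + 1.61×3.06)/(11.7+1.61) = 103.6/13.31 = 7.780 mg/L.
Mixed L₀ = (11.7×3.79 + 1.61×126)/(13.31) = 247.2/13.31 = 18.57 mg/L.
Initial deficit D₀ = C_s − DO₀ = 10.5 − 7.780 = 2.720 mg/L.
t_c = (1/0.7150) ln[(1.06/0.345)(1 − 2.720×0.7150/(0.345×18.57))] = 1.399 × ln(2.140) = 1.064 d.
D_c = (0.345/1.06) × 18.57 × e^(−0.345×1.064) = 0.3255 × 18.57 × 0.6927 = 4.187 mg/L.
Minimum DO = 10.5 − 4.187 = 6.313 mg/L.

t_c ≈ 1.06 d; minimum DO ≈ 6.31 mg/L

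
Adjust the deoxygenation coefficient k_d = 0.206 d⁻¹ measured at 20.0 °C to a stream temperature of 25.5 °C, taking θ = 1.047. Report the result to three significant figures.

k_d ≈ 0.265 d⁻¹

k_d(T₂) = k_d(T₁) · θ^(T₂−T₁) = 0.206 × 1.047^(25.5−20.0)
= 0.206 × 1.047^5.50 = 0.206 × 1.287 = 0.2652 d⁻¹.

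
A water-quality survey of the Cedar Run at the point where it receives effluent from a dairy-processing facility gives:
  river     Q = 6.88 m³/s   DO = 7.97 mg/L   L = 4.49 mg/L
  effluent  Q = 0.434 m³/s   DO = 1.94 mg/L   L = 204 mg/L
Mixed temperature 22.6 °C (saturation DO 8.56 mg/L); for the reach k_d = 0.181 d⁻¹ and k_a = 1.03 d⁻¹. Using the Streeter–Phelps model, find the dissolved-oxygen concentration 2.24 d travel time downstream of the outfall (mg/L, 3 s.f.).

DO ≈ 6.49 mg/L

Mixed DO = (6.88×7.97 + 0.434×1.94)/(6.88+0.434) = 55.68/7.314 = 7.612 mg/L.
Mixed L₀ = (6.88×4.49 + 0.434×204)/(7.314) = 119.4/7.314 = 16.33 mg/L.
Initial deficit D₀ = C_s − DO₀ = 8.56 − 7.612 = 0.9478 mg/L.
D(2.24) = [0.181×16.33/(1.03−0.181)](e^(−0.181×2.24) − e^(−1.03×2.24)) + 0.9478 e^(−1.03×2.24)
= 3.481 × (0.6667 − 0.09954) + 0.9478 × 0.09954 = 2.069 mg/L.
DO = 8.56 − 2.069 = 6.491 mg/L.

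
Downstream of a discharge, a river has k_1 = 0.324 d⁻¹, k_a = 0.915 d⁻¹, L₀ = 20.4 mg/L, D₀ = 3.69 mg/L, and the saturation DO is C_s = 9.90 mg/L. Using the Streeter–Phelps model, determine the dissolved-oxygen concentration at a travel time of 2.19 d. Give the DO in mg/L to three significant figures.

DO ≈ 5.41 mg/L

k_1 L₀/(k_a−k_1) = 0.324×20.4/(0.915−0.324) = 6.610/0.5910 = 11.18 mg/L.
e^(−k_1 t) = e^(−0.324×2.190) = 0.4919; e^(−k_a t) = e^(−0.915×2.190) = 0.1348.
D = 11.18 × (0.4919 − 0.1348) + 3.69 × 0.1348 = 3.993 + 0.4975 = 4.491 mg/L.
DO = C_s − D = 9.90 − 4.491 = 5.409 mg/L.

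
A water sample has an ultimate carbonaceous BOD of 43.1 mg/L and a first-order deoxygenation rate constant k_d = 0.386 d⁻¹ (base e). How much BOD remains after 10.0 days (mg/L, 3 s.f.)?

L ≈ 0.908 mg/L

L_t = L₀ e^(−k_d t) = 43.1 × e^(−0.386×10.0) = 43.1 × 0.02107 = 0.9080 mg/L.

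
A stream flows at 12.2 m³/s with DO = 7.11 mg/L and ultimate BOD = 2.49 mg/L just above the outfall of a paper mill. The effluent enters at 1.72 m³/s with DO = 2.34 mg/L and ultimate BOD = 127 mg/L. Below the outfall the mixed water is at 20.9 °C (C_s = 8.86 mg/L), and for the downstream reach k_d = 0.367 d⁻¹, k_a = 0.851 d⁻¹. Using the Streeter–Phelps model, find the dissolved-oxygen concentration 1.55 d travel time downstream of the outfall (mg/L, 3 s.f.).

DO ≈ 4.18 mg/L

Mixed DO = (12.2×7.11 + 1.72×2.34)/(12.2+1.72) = 90.77/13.92 = 6.521 mg/L.
Mixed L₀ = (12.2×2.49 + 1.72×127)/(13.92) = 248.8/13.92 = 17.87 mg/L.
Initial deficit D₀ = C_s − DO₀ = 8.86 − 6.521 = 2.339 mg/L.
D(1.55) = [0.367×17.87/(0.851−0.367)](e^(−0.367×1.55) − e^(−0.851×1.55)) + 2.339 e^(−0.851×1.55)
= 13.55 × (0.5662 − 0.2674) + 2.339 × 0.2674 = 4.675 mg/L.
DO = 8.86 − 4.675 = 4.185 mg/L.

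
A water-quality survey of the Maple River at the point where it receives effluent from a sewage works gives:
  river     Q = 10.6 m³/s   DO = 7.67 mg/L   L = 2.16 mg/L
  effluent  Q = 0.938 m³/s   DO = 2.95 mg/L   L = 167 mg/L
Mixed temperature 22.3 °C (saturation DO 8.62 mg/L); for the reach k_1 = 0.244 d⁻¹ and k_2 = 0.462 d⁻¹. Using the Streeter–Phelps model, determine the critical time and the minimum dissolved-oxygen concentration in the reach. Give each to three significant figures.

t_c ≈ 2.56 d; minimum DO ≈ 4.22 mg/L

Mixed DO = (10.6×7.67 + 0.938×2.95)/(10.6+0.938) = 84.07/11.54 = 7.286 mg/L.
Mixed L₀ = (10.6×2.16 + 0.938×167)/(11.54) = 179.5/11.54 = 15.56 mg/L.
Initial deficit D₀ = C_s − DO₀ = 8.62 − 7.286 = 1.334 mg/L.
t_c = (1/0.2180) ln[(0.462/0.244)(1 − 1.334×0.2180/(0.244×15.56))] = 4.587 × ln(1.748) = 2.563 d.
D_c = (0.244/0.462) × 15.56 × e^(−0.244×2.563) = 0.5281 × 15.56 × 0.5351 = 4.397 mg/L.
Minimum DO = 8.62 − 4.397 = 4.223 mg/L.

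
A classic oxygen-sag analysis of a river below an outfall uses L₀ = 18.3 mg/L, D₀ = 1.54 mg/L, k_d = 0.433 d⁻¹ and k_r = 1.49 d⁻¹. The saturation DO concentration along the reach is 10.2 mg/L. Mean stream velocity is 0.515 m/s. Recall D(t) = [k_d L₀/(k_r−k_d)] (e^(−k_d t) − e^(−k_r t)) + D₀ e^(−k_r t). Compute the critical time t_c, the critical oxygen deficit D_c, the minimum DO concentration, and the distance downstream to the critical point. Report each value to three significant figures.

t_c ≈ 0.952 d; D_c ≈ 3.52 mg/L; min DO ≈ 6.68 mg/L; x_c ≈ 42.3 km

With k_r/k_d = 3.441 and 1 − D₀(k_r−k_d)/(k_d L₀) = 0.7946,
t_c = ln(3.441 × 0.7946) / (1.49 − 0.433) = ln(2.734) / 1.057 = 1.006/1.057 = 0.9516 d.
L(t_c) = L₀ e^(−k_d t_c) = 18.3 × 0.6623 = 12.12 mg/L, and at the critical point k_r D_c = k_d L, so D_c = (0.433/1.49) × 12.12 = 3.522 mg/L.
Minimum DO = C_s − D_c = 10.2 − 3.522 = 6.678 mg/L.
x_c = v t_c = 0.515 m/s × 0.9516 d × 86400 s/d = 42340 m ≈ 42.3 km.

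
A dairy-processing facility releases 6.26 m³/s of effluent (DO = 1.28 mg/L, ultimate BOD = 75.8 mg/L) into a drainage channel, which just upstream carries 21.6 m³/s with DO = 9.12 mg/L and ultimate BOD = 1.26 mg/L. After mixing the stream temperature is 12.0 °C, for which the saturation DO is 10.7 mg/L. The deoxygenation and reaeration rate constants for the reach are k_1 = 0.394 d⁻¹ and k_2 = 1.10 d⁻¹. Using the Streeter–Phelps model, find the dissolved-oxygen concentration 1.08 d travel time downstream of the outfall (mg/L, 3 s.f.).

Mixed DO = (21.6×9.12 + 6.26×1.28)/(21.6+6.26) = 205.0/27.86 = 7.358 mg/L.
Mixed L₀ = (21.6×1.26 + 6.26×75.8)/(27.86) = 501.7/27.86 = 18.01 mg/L.
Initial deficit D₀ = C_s − DO₀ = 10.7 − 7.358 = 3.342 mg/L.
D(1.08) = [0.394×18.01/(1.10−0.394)](e^(−0.394×1.08) − e^(−1.10×1.08)) + 3.342 e^(−1.10×1.08)
= 10.05 × (0.6534 − 0.3048) + 3.342 × 0.3048 = 4.522 mg/L.
DO = 10.7 − 4.522 = 6.178 mg/L.

DO ≈ 6.18 mg/L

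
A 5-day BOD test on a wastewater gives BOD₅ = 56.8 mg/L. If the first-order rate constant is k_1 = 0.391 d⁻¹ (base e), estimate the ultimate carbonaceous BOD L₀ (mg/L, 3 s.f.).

BOD₅ = L₀(1 − e^(−5k_1)) ⇒ L₀ = BOD₅ / (1 − e^(−5×0.391))
= 56.8 / (1 − 0.1416) = 56.8 / 0.8584 = 66.17 mg/L.

L₀ ≈ 66.2 mg/L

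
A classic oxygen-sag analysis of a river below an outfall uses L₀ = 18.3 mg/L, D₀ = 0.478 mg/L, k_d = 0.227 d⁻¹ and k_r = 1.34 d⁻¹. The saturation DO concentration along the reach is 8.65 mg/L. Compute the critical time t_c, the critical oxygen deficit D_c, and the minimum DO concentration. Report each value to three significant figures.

With k_r/k_d = 5.903 and 1 − D₀(k_r−k_d)/(k_d L₀) = 0.8719,
t_c = ln(5.903 × 0.8719) / (1.34 − 0.227) = ln(5.147) / 1.113 = 1.638/1.113 = 1.472 d.
D_c = (k_d/k_r) L₀ e^(−k_d t_c) = (0.227/1.34) × 18.3 × e^(−0.227×1.472) = 0.1694 × 18.3 × 0.7159 = 2.219 mg/L.
Minimum DO = C_s − D_c = 8.65 − 2.219 = 6.431 mg/L.

t_c ≈ 1.47 d; D_c ≈ 2.22 mg/L; min DO ≈ 6.43 mg/L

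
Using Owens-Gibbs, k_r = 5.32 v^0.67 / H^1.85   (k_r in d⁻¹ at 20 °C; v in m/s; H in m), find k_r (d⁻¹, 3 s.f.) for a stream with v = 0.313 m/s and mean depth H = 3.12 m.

k_r ≈ 0.298 d⁻¹

k_r = 5.32 × 0.313^0.67 / 3.12^1.85 = 5.32 × 0.4592 / 8.207 = 0.2977 d⁻¹.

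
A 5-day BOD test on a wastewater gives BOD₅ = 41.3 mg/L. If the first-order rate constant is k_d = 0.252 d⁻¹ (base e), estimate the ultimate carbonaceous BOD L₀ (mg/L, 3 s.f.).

L₀ ≈ 57.7 mg/L

BOD₅ = L₀(1 − e^(−5k_d)) ⇒ L₀ = BOD₅ / (1 − e^(−5×0.252))
= 41.3 / (1 − 0.2837) = 41.3 / 0.7163 = 57.65 mg/L.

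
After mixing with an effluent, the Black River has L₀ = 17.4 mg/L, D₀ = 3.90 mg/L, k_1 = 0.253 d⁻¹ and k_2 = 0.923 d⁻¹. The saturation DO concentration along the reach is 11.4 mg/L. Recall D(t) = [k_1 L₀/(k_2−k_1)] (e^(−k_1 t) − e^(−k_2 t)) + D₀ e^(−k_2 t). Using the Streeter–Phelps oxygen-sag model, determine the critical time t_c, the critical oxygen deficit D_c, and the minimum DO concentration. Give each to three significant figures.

t_c = [1/(k_2−k_1)] ln[(k_2/k_1)(1 − D₀(k_2−k_1)/(k_1 L₀))]
= [1/(0.923−0.253)] ln[(0.923/0.253)(1 − 3.90×0.6700/(0.253×17.4))]
= (1/0.6700) ln[3.648 × 0.4064] = 1.493 × ln(1.483) = 1.493 × 0.3939 = 0.5879 d.
D_c = (k_1/k_2) L₀ e^(−k_1 t_c) = (0.253/0.923) × 17.4 × e^(−0.253×0.5879) = 0.2741 × 17.4 × 0.8618 = 4.110 mg/L.
Minimum DO = C_s − D_c = 11.4 − 4.110 = 7.290 mg/L.

t_c ≈ 0.588 d; D_c ≈ 4.11 mg/L; min DO ≈ 7.29 mg/L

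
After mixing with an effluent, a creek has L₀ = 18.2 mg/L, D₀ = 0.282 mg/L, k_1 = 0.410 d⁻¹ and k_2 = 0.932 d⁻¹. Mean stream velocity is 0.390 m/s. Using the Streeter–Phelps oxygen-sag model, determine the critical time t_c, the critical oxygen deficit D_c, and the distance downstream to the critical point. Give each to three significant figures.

t_c ≈ 1.53 d; D_c ≈ 4.27 mg/L; x_c ≈ 51.7 km

t_c = [1/(k_2−k_1)] ln[(k_2/k_1)(1 − D₀(k_2−k_1)/(k_1 L₀))]
= [1/(0.932−0.410)] ln[(0.932/0.410)(1 − 0.282×0.5220/(0.410×18.2))]
= (1/0.5220) ln[2.273 × 0.9803] = 1.916 × ln(2.228) = 1.916 × 0.8013 = 1.535 d.
D_c = (k_1/k_2) L₀ e^(−k_1 t_c) = (0.410/0.932) × 18.2 × e^(−0.410×1.535) = 0.4399 × 18.2 × 0.5329 = 4.267 mg/L.
x_c = v t_c = 0.390 m/s × 1.535 d × 86400 s/d = 51720 m ≈ 51.7 km.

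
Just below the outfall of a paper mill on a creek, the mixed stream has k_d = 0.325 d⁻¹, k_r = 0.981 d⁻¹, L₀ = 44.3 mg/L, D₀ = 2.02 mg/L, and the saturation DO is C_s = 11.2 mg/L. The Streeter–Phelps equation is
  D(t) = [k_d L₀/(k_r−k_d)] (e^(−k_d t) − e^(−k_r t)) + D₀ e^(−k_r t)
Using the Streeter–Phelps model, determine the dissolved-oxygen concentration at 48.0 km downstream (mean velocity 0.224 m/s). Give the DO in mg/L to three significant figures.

DO ≈ 3.15 mg/L

Travel time t = x/v = 48.0 km / (0.224 m/s) = 48000 m / 0.224 m/s = 214300 s = 2.480 d.
k_d L₀/(k_r−k_d) = 0.325×44.3/(0.981−0.325) = 14.40/0.6560 = 21.95 mg/L.
e^(−k_d t) = e^(−0.325×2.480) = 0.4466; e^(−k_r t) = e^(−0.981×2.480) = 0.08777.
D = 21.95 × (0.4466 − 0.08777) + 2.02 × 0.08777 = 7.876 + 0.1773 = 8.053 mg/L.
DO = C_s − D = 11.2 − 8.053 = 3.147 mg/L.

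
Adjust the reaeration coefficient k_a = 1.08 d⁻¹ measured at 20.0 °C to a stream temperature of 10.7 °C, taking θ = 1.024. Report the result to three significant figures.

k_a(T₂) = k_a(T₁) · θ^(T₂−T₁) = 1.08 × 1.024^(10.7−20.0)
= 1.08 × 1.024^-9.30 = 1.08 × 0.8021 = 0.8662 d⁻¹.

k_a ≈ 0.866 d⁻¹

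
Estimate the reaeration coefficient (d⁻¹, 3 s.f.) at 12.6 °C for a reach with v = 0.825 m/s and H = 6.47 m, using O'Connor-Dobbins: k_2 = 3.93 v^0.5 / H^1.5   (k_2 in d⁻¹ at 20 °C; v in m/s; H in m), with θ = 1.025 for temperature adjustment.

k_2(20) = 3.93 × 0.825^0.5 / 6.47^1.5 = 3.93 × 0.9083 / 16.46 = 0.2169 d⁻¹.
k_2(12.6) = 0.2169 × 1.025^(12.6−20) = 0.2169 × 0.8330 = 0.1807 d⁻¹.

k_2 ≈ 0.181 d⁻¹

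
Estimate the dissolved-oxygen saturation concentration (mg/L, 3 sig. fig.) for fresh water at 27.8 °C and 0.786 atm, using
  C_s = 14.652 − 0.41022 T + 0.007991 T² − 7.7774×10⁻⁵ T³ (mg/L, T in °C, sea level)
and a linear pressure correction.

At sea level: C_s = 14.652 − 0.41022×27.8 + 0.007991×27.8² − 7.7774×10⁻⁵×27.8³ = 7.753 mg/L.
Pressure correction: C_s' = 7.753 × 0.786 = 6.094 mg/L.

C_s ≈ 6.09 mg/L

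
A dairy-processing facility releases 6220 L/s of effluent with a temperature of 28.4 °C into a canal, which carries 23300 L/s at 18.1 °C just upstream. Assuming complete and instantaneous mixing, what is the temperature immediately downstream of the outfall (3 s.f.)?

Flow-weighted mixing: C = (Q_r C_r + Q_w C_w)/(Q_r + Q_w)
= (23300×18.1 + 6220×28.4)/(23300 + 6220) = 598400/29520 = 20.27 °C.

20.3 °C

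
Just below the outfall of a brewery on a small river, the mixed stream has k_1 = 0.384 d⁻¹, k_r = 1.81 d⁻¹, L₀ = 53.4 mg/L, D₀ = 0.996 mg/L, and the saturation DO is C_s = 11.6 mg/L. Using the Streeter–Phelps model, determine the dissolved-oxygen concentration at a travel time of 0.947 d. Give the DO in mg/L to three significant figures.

DO ≈ 4.01 mg/L

k_1 L₀/(k_r−k_1) = 0.384×53.4/(1.81−0.384) = 20.51/1.426 = 14.38 mg/L.
e^(−k_1 t) = e^(−0.384×0.9470) = 0.6951; e^(−k_r t) = e^(−1.81×0.9470) = 0.1801.
D = 14.38 × (0.6951 − 0.1801) + 0.996 × 0.1801 = 7.406 + 0.1794 = 7.585 mg/L.
DO = C_s − D = 11.6 − 7.585 = 4.015 mg/L.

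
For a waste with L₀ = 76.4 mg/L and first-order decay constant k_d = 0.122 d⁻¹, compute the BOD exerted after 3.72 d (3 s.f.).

y ≈ 27.9 mg/L

y_t = L₀(1 − e^(−k_d t)) = 76.4 × (1 − e^(−0.122×3.72))
= 76.4 × (1 − 0.6352) = 76.4 × 0.3648 = 27.87 mg/L.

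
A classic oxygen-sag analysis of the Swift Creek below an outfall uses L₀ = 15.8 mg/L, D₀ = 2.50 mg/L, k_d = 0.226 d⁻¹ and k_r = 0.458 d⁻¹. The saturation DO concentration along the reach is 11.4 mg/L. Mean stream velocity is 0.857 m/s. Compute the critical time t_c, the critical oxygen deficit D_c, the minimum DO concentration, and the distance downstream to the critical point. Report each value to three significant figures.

t_c = [1/(k_r−k_d)] ln[(k_r/k_d)(1 − D₀(k_r−k_d)/(k_d L₀))]
= [1/(0.458−0.226)] ln[(0.458/0.226)(1 − 2.50×0.2320/(0.226×15.8))]
= (1/0.2320) ln[2.027 × 0.8376] = 4.310 × ln(1.697) = 4.310 × 0.5291 = 2.281 d.
L(t_c) = L₀ e^(−k_d t_c) = 15.8 × 0.5973 = 9.437 mg/L, and at the critical point k_r D_c = k_d L, so D_c = (0.226/0.458) × 9.437 = 4.657 mg/L.
Minimum DO = C_s − D_c = 11.4 − 4.657 = 6.743 mg/L.
x_c = v t_c = 0.857 m/s × 2.281 d × 86400 s/d = 168900 m ≈ 169 km.

t_c ≈ 2.28 d; D_c ≈ 4.66 mg/L; min DO ≈ 6.74 mg/L; x_c ≈ 169 km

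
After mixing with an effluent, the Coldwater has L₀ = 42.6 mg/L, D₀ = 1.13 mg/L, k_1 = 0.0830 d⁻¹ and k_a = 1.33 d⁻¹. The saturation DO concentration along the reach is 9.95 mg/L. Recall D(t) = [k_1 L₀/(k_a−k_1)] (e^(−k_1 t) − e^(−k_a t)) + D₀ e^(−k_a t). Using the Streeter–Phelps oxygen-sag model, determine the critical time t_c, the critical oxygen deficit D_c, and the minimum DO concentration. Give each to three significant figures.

t_c ≈ 1.82 d; D_c ≈ 2.29 mg/L; min DO ≈ 7.66 mg/L

At the critical point dD/dt = 0, so k_1 L₀ e^(−k_1 t) = k_a D. Substituting D(t) from the Streeter–Phelps equation and solving for t gives
t_c = ln[(k_a/k_1)(1 − D₀(k_a−k_1)/(k_1 L₀))] / (k_a−k_1).
Here k_a−k_1 = 1.247 d⁻¹ and 1 − D₀(k_a−k_1)/(k_1 L₀) = 1 − 1.13×1.247/(0.0830×42.6) = 0.6015, so
t_c = ln(16.02 × 0.6015) / 1.247 = 2.266 / 1.247 = 1.817 d.
D_c = (k_1/k_a) L₀ e^(−k_1 t_c) = (0.0830/1.33) × 42.6 × e^(−0.0830×1.817) = 0.06241 × 42.6 × 0.8600 = 2.286 mg/L.
Minimum DO = C_s − D_c = 9.95 − 2.286 = 7.664 mg/L.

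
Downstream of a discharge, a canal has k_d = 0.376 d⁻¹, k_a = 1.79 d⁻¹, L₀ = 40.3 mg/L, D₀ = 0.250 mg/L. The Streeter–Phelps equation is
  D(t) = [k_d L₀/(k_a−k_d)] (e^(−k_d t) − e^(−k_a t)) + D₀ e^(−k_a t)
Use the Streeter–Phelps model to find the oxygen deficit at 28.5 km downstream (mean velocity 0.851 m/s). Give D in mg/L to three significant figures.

Travel time t = x/v = 28.5 km / (0.851 m/s) = 28500 m / 0.851 m/s = 33490 s = 0.3876 d.
k_d L₀/(k_a−k_d) = 0.376×40.3/(1.79−0.376) = 15.15/1.414 = 10.72 mg/L.
e^(−k_d t) = e^(−0.376×0.3876) = 0.8644; e^(−k_a t) = e^(−1.79×0.3876) = 0.4997.
D = 10.72 × (0.8644 − 0.4997) + 0.250 × 0.4997 = 3.908 + 0.1249 = 4.033 mg/L.

D ≈ 4.03 mg/L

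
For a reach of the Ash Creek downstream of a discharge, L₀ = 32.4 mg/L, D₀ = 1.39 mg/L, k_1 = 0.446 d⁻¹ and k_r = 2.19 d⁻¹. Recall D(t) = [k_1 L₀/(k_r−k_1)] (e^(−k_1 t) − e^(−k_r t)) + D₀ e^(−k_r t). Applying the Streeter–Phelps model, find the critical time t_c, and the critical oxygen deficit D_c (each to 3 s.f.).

At the critical point dD/dt = 0, so k_1 L₀ e^(−k_1 t) = k_r D. Substituting D(t) from the Streeter–Phelps equation and solving for t gives
t_c = ln[(k_r/k_1)(1 − D₀(k_r−k_1)/(k_1 L₀))] / (k_r−k_1).
Here k_r−k_1 = 1.744 d⁻¹ and 1 − D₀(k_r−k_1)/(k_1 L₀) = 1 − 1.39×1.744/(0.446×32.4) = 0.8322, so
t_c = ln(4.910 × 0.8322) / 1.744 = 1.408 / 1.744 = 0.8072 d.
D_c = (k_1/k_r) L₀ e^(−k_1 t_c) = (0.446/2.19) × 32.4 × e^(−0.446×0.8072) = 0.2037 × 32.4 × 0.6977 = 4.604 mg/L.

t_c ≈ 0.807 d; D_c ≈ 4.60 mg/L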